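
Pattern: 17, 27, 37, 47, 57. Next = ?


Pattern: arithmetic (d=10)
Terms: 17, 27, 37, 47, 57
Next term = 67

Next term = 67


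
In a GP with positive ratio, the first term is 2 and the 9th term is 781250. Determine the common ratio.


r^(n-1) = aₙ/a₁
r^8 = 781250/2 = 390625
r = 390625^(1/8)
= ±5; taking r > 0 gives r = 5

r = 5


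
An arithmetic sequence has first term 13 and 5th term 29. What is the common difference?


d = (aₙ - a₁)/(n-1)
= (29 - 13)/(5-1)
= 16/4 = 4

d = 4


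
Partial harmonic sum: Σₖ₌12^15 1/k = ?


Σₖ₌12^15 1/k = 1/12 + 1/13 + 1/14 + 1/15
= 543/1820
≈ 0.2984

Sum = 543/1820 ≈ 0.2984


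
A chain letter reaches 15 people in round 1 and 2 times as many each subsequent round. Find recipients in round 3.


aₙ = a₁·r^(n-1)
= 15×2^2
= 15×4
= 60

a_3 = 60


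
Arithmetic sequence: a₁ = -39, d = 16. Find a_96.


aₙ = a₁ + (n-1)d
= -39 + (96-1)×16
= -39 + 1520
= 1481

a_96 = 1481


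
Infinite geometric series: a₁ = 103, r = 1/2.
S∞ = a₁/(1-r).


S∞ = a₁/(1-r) = 103/(1 - 1/2)
= 103/(1/2)
= 206

S∞ = 206


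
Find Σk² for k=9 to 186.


Σₖ₌9^186 k² = Σₖ₌₁^186 k² − Σₖ₌₁^8 k²
= 186·187·373/6 − 8·9·17/6
= 2162281 − 204 = 2162077

Σk² = 2162077


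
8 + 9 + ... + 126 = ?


Σₖ₌8^126 k = Σₖ₌₁^126 k − Σₖ₌₁^7 k
= 126·127/2 − 7·8/2
= 8001 − 28 = 7973

Σk = 7973


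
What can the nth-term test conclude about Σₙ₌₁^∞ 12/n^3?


lim(n→∞) 12/n^3 = 0
lim aₙ = 0 → nth-term test is INCONCLUSIVE
(Need other tests; this is actually a convergent p-series with p=3 > 1)

Inconclusive (lim aₙ = 0; need another test)


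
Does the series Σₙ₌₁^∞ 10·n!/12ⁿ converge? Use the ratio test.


aₙ = 10·n!/12^n
a_{n+1}/aₙ = (n+1)!/12^(n+1) × 12^n/n!  (constant 10 cancels)
= (n+1)/12
L = lim(n→∞) (n+1)/12 = ∞
L > 1 → series DIVERGES

Diverges (ratio test: L = ∞ > 1)


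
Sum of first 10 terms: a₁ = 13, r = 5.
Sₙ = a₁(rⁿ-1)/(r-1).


Sₙ = 13×(5^10 - 1)/(5 - 1)
= 13×(9765625 - 1)/4
= 13×9765624/4
= 31738278

S_10 = 31738278


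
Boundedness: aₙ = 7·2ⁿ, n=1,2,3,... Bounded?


aₙ = 7·2ⁿ → as n→∞, aₙ→∞ (since base 2 > 1)
No finite upper bound exists
The sequence is UNBOUNDED

Unbounded (aₙ → ∞ as n → ∞)


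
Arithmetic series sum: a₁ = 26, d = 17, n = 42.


aₙ = 26 + (42-1)×17 = 723
Sₙ = n(a₁+aₙ)/2 = 42×(26+723)/2
= 42×749/2 = 15729

S_42 = 15729


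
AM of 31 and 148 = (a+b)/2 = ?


AM = (31 + 148)/2 = 179/2 = 89.5

AM = 89.5


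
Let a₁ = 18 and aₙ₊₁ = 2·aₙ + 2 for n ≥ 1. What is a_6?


Computing step by step:
a_1 = 18
a_2 = 38
a_3 = 78
a_4 = 158
a_5 = 318
a_6 = 638


a_6 = 638


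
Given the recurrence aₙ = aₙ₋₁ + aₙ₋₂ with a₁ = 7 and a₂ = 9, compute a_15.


Computing iteratively: 7, 9, 16, 25, 41, 66, 107, 173, 280, 453, 733, 1186, ...
a_15 = 5024

a_15 = 5024


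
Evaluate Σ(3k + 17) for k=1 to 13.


Σ(3k+17) = 3·Σk + 17·n
= 3·91 + 17·13
= 273 + 221 = 494

Σ = 494


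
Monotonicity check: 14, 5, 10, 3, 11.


Differences: -9, 5, -7, 8
Difference at position 2 is +5 (> 0) but position 1 is -9 (< 0) — sequence both rises and falls
→ NOT monotonic

Not monotonic


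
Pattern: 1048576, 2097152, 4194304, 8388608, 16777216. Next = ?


Pattern: powers of 2: 2ⁿ
Terms: 1048576, 2097152, 4194304, 8388608, 16777216
Next term = 33554432

Next term = 33554432


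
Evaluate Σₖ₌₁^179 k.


n(n+1)/2 = 179×180/2 = 32220/2 = 16110

Σk = 16110


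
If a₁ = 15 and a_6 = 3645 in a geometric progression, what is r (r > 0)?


r^(n-1) = aₙ/a₁
r^5 = 3645/15 = 243
r = 243^(1/5)
= 3

r = 3


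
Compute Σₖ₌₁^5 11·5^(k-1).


Sₙ = 11×(5^5 - 1)/(5 - 1)
= 11×(3125 - 1)/4
= 11×3124/4
= 8591

S_5 = 8591


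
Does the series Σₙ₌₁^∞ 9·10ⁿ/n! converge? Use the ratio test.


aₙ = 9·10^n/n!
a_{n+1}/aₙ = 10^(n+1)/(n+1)! × n!/10^n  (constant 9 cancels)
= 10/(n+1)
L = lim(n→∞) 10/(n+1) = 0
L < 1 → series CONVERGES

Converges (ratio test: L = 0 < 1)


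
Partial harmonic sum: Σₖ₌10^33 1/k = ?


Σₖ₌10^33 1/k = 1/10 + 1/11 + 1/12 + ... + 1/33
= 16538538542329/13127595717600
≈ 1.2598

Sum = 16538538542329/13127595717600 ≈ 1.2598


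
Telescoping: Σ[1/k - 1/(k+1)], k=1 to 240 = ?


Telescoping: adjacent terms cancel.
= 1/1 - 1/241
= 1 - 1/241 = 240/241

Sum = 240/241


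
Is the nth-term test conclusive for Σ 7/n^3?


lim(n→∞) 7/n^3 = 0
lim aₙ = 0 → nth-term test is INCONCLUSIVE
(Need other tests; this is actually a convergent p-series with p=3 > 1)

Inconclusive (lim aₙ = 0; need another test)


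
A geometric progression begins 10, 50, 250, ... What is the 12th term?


aₙ = a₁·r^(n-1)
= 10×5^11
= 10×48828125
= 488281250

a_12 = 488281250


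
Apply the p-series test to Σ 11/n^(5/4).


p-series test: Σ c/n^p converges if p > 1, diverges if p ≤ 1 (constant c > 0 doesn't affect convergence).
p = 5/4
5/4 > 1 → CONVERGES

Converges (p = 5/4 > 1)


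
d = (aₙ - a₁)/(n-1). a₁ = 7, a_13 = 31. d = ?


d = (aₙ - a₁)/(n-1)
= (31 - 7)/(13-1)
= 24/12 = 2

d = 2


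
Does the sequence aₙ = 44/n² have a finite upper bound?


a₁ = 44, a₂ = 44/4, a₃ = 44/9, ...
0 < aₙ ≤ 44 for all n ≥ 1
The sequence IS bounded

Bounded (0 < aₙ ≤ 44)


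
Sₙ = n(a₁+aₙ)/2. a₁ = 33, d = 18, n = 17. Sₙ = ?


aₙ = 33 + (17-1)×18 = 321
Sₙ = n(a₁+aₙ)/2 = 17×(33+321)/2
= 17×354/2 = 3009

S_17 = 3009


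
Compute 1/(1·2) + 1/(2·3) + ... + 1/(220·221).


1/(k(k+1)) = 1/k - 1/(k+1) (partial fractions)
Telescoping: Σ = 1 - 1/221 = 220/221

Sum = 220/221


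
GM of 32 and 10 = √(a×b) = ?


GM = √(32×10) = √320 = 17.8885

GM = 17.8885


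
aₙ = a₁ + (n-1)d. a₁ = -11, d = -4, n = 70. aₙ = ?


aₙ = a₁ + (n-1)d
= -11 + (70-1)×-4
= -11 - 276
= -287

a_70 = -287


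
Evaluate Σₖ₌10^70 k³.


Σₖ₌10^70 k³ = [70·71/2]² − [9·10/2]²
= 6175225 − 2025 = 6173200

Σk³ = 6173200


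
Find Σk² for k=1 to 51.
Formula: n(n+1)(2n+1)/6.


n = 51
n(n+1)(2n+1)/6 = 51×52×103/6
= 273156/6 = 45526

Σk² = 45526


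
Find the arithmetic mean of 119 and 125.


AM = (119 + 125)/2 = 244/2 = 122

AM = 122


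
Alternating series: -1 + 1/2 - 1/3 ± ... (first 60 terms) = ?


S = -1 + 1/2 - 1/3 + 1/4 - 1/5 + 1/6 - 1/7 + 1/8 ± ...
= -0.6849
(Full series converges to -ln(2) ≈ -0.6931)

S_60 = -0.6849


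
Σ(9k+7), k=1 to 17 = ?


Σ(9k+7) = 9·Σk + 7·n
= 9·153 + 7·17
= 1377 + 119 = 1496

Σ = 1496


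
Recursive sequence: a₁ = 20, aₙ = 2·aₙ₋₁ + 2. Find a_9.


Computing step by step:
a_1 = 20
a_2 = 42
a_3 = 86
a_4 = 174
a_5 = 350
a_6 = 702
a_7 = 1406
a_8 = 2814
a_9 = 5630


a_9 = 5630


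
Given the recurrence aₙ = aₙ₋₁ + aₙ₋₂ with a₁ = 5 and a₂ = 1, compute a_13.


Computing iteratively: 5, 1, 6, 7, 13, 20, 33, 53, 86, 139, 225, 364, ...
a_13 = 589

a_13 = 589


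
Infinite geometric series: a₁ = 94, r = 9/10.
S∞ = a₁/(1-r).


S∞ = a₁/(1-r) = 94/(1 - 9/10)
= 94/(1/10)
= 940

S∞ = 940


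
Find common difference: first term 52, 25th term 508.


d = (aₙ - a₁)/(n-1)
= (508 - 52)/(25-1)
= 456/24 = 19

d = 19


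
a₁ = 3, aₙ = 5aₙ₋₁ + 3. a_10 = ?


Computing step by step:
a_1 = 3
a_2 = 18
a_3 = 93
a_4 = 468
a_5 = 2343
a_6 = 11718
a_7 = 58593
a_8 = 292968
a_9 = 1464843
a_10 = 7324218


a_10 = 7324218


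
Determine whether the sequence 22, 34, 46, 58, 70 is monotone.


Differences: 12, 12, 12, 12
All differences > 0 → strictly INCREASING

Monotonically increasing


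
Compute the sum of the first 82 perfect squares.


n = 82
n(n+1)(2n+1)/6 = 82×83×165/6
= 1122990/6 = 187165

Σk² = 187165


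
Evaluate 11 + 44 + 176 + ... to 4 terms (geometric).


Sₙ = 11×(4^4 - 1)/(4 - 1)
= 11×(256 - 1)/3
= 11×255/3
= 935

S_4 = 935


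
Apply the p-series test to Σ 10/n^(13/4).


p-series test: Σ c/n^p converges if p > 1, diverges if p ≤ 1 (constant c > 0 doesn't affect convergence).
p = 13/4
13/4 > 1 → CONVERGES

Converges (p = 13/4 > 1)


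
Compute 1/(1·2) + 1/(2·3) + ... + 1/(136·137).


1/(k(k+1)) = 1/k - 1/(k+1) (partial fractions)
Telescoping: Σ = 1 - 1/137 = 136/137

Sum = 136/137


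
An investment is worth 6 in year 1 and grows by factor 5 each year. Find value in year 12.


aₙ = a₁·r^(n-1)
= 6×5^11
= 6×48828125
= 292968750

a_12 = 292968750


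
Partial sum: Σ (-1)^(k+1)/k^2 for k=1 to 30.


S = 1 - 1/4 + 1/9 - 1/16 + 1/25 - 1/36 + 1/49 - 1/64 ± ...
= 0.8219
(Full series converges to +π²/12 ≈ +0.8225)

S_30 = 0.8219


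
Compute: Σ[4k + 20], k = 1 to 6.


Σ(4k+20) = 4·Σk + 20·n
= 4·21 + 20·6
= 84 + 120 = 204

Σ = 204


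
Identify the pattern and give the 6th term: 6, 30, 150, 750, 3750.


Pattern: geometric (r=5)
Terms: 6, 30, 150, 750, 3750
Next term = 18750

Next term = 18750


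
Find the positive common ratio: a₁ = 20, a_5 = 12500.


r^(n-1) = aₙ/a₁
r^4 = 12500/20 = 625
r = 625^(1/4)
= ±5; taking r > 0 gives r = 5

r = 5


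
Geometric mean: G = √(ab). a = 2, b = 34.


GM = √(2×34) = √68 = 8.2462

GM = 8.2462


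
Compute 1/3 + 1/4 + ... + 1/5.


Σₖ₌3^5 1/k = 1/3 + 1/4 + 1/5
= 47/60
≈ 0.7833

Sum = 47/60 ≈ 0.7833


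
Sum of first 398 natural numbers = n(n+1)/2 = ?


n(n+1)/2 = 398×399/2 = 158802/2 = 79401

Σk = 79401


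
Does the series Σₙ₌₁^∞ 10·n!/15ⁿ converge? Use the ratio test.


aₙ = 10·n!/15^n
a_{n+1}/aₙ = (n+1)!/15^(n+1) × 15^n/n!  (constant 10 cancels)
= (n+1)/15
L = lim(n→∞) (n+1)/15 = ∞
L > 1 → series DIVERGES

Diverges (ratio test: L = ∞ > 1)


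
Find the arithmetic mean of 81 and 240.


AM = (81 + 240)/2 = 321/2 = 160.5

AM = 160.5


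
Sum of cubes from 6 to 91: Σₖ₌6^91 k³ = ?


Σₖ₌6^91 k³ = [91·92/2]² − [5·6/2]²
= 17522596 − 225 = 17522371

Σk³ = 17522371


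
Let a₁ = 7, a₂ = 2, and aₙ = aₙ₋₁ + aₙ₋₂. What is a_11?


Computing iteratively: 7, 2, 9, 11, 20, 31, 51, 82, 133, 215, 348
a_11 = 348

a_11 = 348


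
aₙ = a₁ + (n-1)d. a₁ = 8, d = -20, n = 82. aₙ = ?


aₙ = a₁ + (n-1)d
= 8 + (82-1)×-20
= 8 - 1620
= -1612

a_82 = -1612


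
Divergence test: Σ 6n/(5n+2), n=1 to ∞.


lim(n→∞) 6n/(5n+2) = 6/5 = 6/5  (divide numerator and denominator by n)
lim aₙ = 6/5 ≠ 0 → series DIVERGES

Diverges (lim aₙ = 6/5 ≠ 0)


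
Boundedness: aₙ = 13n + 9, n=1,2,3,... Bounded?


aₙ = 13n + 9 → as n→∞, aₙ→∞
No finite upper bound exists
The sequence is UNBOUNDED

Unbounded (aₙ → ∞ as n → ∞)


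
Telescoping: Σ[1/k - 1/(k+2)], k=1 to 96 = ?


Telescoping with gap 2: two head and two tail terms survive.
= (1 + 1/2) - (1/97 + 1/98)
= 3/2 - 1/97 - 1/98 = 7032/4753

Sum = 7032/4753


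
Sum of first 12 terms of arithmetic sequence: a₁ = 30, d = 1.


aₙ = 30 + (12-1)×1 = 41
Sₙ = n(a₁+aₙ)/2 = 12×(30+41)/2
= 12×71/2 = 426

S_12 = 426


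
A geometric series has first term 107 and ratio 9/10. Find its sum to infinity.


S∞ = a₁/(1-r) = 107/(1 - 9/10)
= 107/(1/10)
= 1070

S∞ = 1070


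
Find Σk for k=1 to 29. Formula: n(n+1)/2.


n(n+1)/2 = 29×30/2 = 870/2 = 435

Σk = 435


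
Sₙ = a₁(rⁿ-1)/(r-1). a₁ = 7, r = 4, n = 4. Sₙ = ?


Sₙ = 7×(4^4 - 1)/(4 - 1)
= 7×(256 - 1)/3
= 7×255/3
= 595

S_4 = 595


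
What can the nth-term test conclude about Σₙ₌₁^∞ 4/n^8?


lim(n→∞) 4/n^8 = 0
lim aₙ = 0 → nth-term test is INCONCLUSIVE
(Need other tests; this is actually a convergent p-series with p=8 > 1)

Inconclusive (lim aₙ = 0; need another test)


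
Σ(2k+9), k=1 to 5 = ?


Σ(2k+9) = 2·Σk + 9·n
= 2·15 + 9·5
= 30 + 45 = 75

Σ = 75


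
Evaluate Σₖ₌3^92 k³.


Σₖ₌3^92 k³ = [92·93/2]² − [2·3/2]²
= 18301284 − 9 = 18301275

Σk³ = 18301275


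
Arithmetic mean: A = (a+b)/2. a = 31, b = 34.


AM = (31 + 34)/2 = 65/2 = 32.5

AM = 32.5


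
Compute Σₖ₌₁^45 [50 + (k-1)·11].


aₙ = 50 + (45-1)×11 = 534
Sₙ = n(a₁+aₙ)/2 = 45×(50+534)/2
= 45×584/2 = 13140

S_45 = 13140


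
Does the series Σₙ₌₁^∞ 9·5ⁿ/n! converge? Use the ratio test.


aₙ = 9·5^n/n!
a_{n+1}/aₙ = 5^(n+1)/(n+1)! × n!/5^n  (constant 9 cancels)
= 5/(n+1)
L = lim(n→∞) 5/(n+1) = 0
L < 1 → series CONVERGES

Converges (ratio test: L = 0 < 1)


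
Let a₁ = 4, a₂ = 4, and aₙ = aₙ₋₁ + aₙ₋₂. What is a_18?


Computing iteratively: 4, 4, 8, 12, 20, 32, 52, 84, 136, 220, 356, 576, ...
a_18 = 10336

a_18 = 10336


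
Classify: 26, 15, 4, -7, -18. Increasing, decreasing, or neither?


Differences: -11, -11, -11, -11
All differences < 0 → strictly DECREASING

Monotonically decreasing


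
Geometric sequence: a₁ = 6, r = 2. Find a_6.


aₙ = a₁·r^(n-1)
= 6×2^5
= 6×32
= 192

a_6 = 192


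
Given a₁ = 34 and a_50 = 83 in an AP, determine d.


d = (aₙ - a₁)/(n-1)
= (83 - 34)/(50-1)
= 49/49 = 1

d = 1


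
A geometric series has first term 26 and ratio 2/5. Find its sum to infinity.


S∞ = a₁/(1-r) = 26/(1 - 2/5)
= 26/(3/5)
= 130/3

S∞ = 130/3


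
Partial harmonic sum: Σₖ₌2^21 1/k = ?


Σₖ₌2^21 1/k = 1/2 + 1/3 + 1/4 + ... + 1/21
= 13684885/5173168
≈ 2.6454

Sum = 13684885/5173168 ≈ 2.6454


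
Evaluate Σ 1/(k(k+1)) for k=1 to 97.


1/(k(k+1)) = 1/k - 1/(k+1) (partial fractions)
Telescoping: Σ = 1 - 1/98 = 97/98

Sum = 97/98


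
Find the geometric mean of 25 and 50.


GM = √(25×50) = √1250 = 35.3553

GM = 35.3553


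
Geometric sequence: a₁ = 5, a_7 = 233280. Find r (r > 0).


r^(n-1) = aₙ/a₁
r^6 = 233280/5 = 46656
r = 46656^(1/6)
= ±6; taking r > 0 gives r = 6

r = 6


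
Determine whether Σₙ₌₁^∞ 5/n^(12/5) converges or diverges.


p-series test: Σ c/n^p converges if p > 1, diverges if p ≤ 1 (constant c > 0 doesn't affect convergence).
p = 12/5
12/5 > 1 → CONVERGES

Converges (p = 12/5 > 1)


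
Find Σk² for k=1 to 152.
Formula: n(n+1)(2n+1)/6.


n = 152
n(n+1)(2n+1)/6 = 152×153×305/6
= 7093080/6 = 1182180

Σk² = 1182180


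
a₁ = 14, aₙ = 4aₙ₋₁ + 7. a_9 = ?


Computing step by step:
a_1 = 14
a_2 = 63
a_3 = 259
a_4 = 1043
a_5 = 4179
a_6 = 16723
a_7 = 66899
a_8 = 267603
a_9 = 1070419


a_9 = 1070419


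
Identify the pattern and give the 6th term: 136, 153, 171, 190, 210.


Pattern: triangular numbers: n(n+1)/2
Terms: 136, 153, 171, 190, 210
Next term = 231

Next term = 231


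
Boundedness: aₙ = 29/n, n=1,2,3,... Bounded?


a₁ = 29, a₂ = 29/2, a₃ = 29/3, ...
0 < aₙ ≤ 29 for all n ≥ 1
Lower bound: 0, Upper bound: 29
The sequence IS bounded

Bounded (0 < aₙ ≤ 29)


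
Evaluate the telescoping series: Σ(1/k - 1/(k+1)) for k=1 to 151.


Telescoping: adjacent terms cancel.
= 1/1 - 1/152
= 1 - 1/152 = 151/152

Sum = 151/152


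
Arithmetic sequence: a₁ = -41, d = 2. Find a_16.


aₙ = a₁ + (n-1)d
= -41 + (16-1)×2
= -41 + 30
= -11

a_16 = -11


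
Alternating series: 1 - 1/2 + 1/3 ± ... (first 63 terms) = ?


S = 1 - 1/2 + 1/3 - 1/4 + 1/5 - 1/6 + 1/7 - 1/8 ± ...
= 0.701
(Full series converges to +ln(2) ≈ +0.6931)

S_63 = 0.701


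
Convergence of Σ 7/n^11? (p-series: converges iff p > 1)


p-series test: Σ c/n^p converges if p > 1, diverges if p ≤ 1 (constant c > 0 doesn't affect convergence).
p = 11
11 > 1 → CONVERGES

Converges (p = 11 > 1)


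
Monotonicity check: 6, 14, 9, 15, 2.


Differences: 8, -5, 6, -13
Difference at position 1 is +8 (> 0) but position 2 is -5 (< 0) — sequence both rises and falls
→ NOT monotonic

Not monotonic


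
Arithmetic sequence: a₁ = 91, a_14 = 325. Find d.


d = (aₙ - a₁)/(n-1)
= (325 - 91)/(14-1)
= 234/13 = 18

d = 18


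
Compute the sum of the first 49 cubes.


n(n+1)/2 = 49×50/2 = 1225
Σk³ = 1225² = 1500625

Σk³ = 1500625


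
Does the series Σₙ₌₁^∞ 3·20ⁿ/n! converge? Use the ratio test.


aₙ = 3·20^n/n!
a_{n+1}/aₙ = 20^(n+1)/(n+1)! × n!/20^n  (constant 3 cancels)
= 20/(n+1)
L = lim(n→∞) 20/(n+1) = 0
L < 1 → series CONVERGES

Converges (ratio test: L = 0 < 1)


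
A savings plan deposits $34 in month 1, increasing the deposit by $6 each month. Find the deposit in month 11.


aₙ = a₁ + (n-1)d
= 34 + (11-1)×6
= 34 + 60
= 94

a_11 = 94


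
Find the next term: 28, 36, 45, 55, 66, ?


Pattern: triangular numbers: n(n+1)/2
Terms: 28, 36, 45, 55, 66
Next term = 78

Next term = 78


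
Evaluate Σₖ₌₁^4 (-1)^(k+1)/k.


S = 1 - 1/2 + 1/3 - 1/4
= 0.5833
(Full series converges to +ln(2) ≈ +0.6931)

S_4 = 0.5833


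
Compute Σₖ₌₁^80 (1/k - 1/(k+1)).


Telescoping: adjacent terms cancel.
= 1/1 - 1/81
= 1 - 1/81 = 80/81

Sum = 80/81


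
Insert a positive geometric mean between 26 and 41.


GM = √(26×41) = √1066 = 32.6497

GM = 32.6497


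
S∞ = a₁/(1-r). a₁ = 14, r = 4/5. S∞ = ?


S∞ = a₁/(1-r) = 14/(1 - 4/5)
= 14/(1/5)
= 70

S∞ = 70


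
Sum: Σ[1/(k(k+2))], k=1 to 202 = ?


1/(k(k+2)) = (1/2)·(1/k - 1/(k+2)) (partial fractions)
Telescoping: Σ = (1/2)·(1 + 1/2 - 1/203 - 1/204) = 61711/82824

Sum = 61711/82824


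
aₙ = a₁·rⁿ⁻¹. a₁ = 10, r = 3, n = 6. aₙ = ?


aₙ = a₁·r^(n-1)
= 10×3^5
= 10×243
= 2430

a_6 = 2430


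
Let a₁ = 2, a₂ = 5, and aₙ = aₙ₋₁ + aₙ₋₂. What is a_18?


Computing iteratively: 2, 5, 7, 12, 19, 31, 50, 81, 131, 212, 343, 555, ...
a_18 = 9959

a_18 = 9959


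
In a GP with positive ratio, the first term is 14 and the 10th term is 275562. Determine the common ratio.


r^(n-1) = aₙ/a₁
r^9 = 275562/14 = 19683
r = 19683^(1/9)
= 3

r = 3


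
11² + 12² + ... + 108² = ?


Σₖ₌11^108 k² = Σₖ₌₁^108 k² − Σₖ₌₁^10 k²
= 108·109·217/6 − 10·11·21/6
= 425754 − 385 = 425369

Σk² = 425369


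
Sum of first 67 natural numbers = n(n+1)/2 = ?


n(n+1)/2 = 67×68/2 = 4556/2 = 2278

Σk = 2278


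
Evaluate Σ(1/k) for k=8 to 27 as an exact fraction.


Σₖ₌8^27 1/k = 1/8 + 1/9 + 1/10 + ... + 1/27
= 104294993063/80313433200
≈ 1.2986

Sum = 104294993063/80313433200 ≈ 1.2986


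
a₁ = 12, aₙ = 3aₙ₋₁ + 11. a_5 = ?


Computing step by step:
a_1 = 12
a_2 = 47
a_3 = 152
a_4 = 467
a_5 = 1412


a_5 = 1412


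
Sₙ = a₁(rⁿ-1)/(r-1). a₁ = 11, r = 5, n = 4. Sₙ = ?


Sₙ = 11×(5^4 - 1)/(5 - 1)
= 11×(625 - 1)/4
= 11×624/4
= 1716

S_4 = 1716


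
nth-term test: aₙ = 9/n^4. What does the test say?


lim(n→∞) 9/n^4 = 0
lim aₙ = 0 → nth-term test is INCONCLUSIVE
(Need other tests; this is actually a convergent p-series with p=4 > 1)

Inconclusive (lim aₙ = 0; need another test)


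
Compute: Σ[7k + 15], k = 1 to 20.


Σ(7k+15) = 7·Σk + 15·n
= 7·210 + 15·20
= 1470 + 300 = 1770

Σ = 1770


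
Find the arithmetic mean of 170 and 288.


AM = (170 + 288)/2 = 458/2 = 229

AM = 229


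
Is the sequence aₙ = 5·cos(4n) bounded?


For all n, -1 ≤ cos(4n) ≤ 1, so -5 ≤ 5·cos(4n) ≤ 5
Lower bound: -5, Upper bound: 5
The sequence IS bounded

Bounded (-5 ≤ aₙ ≤ 5)


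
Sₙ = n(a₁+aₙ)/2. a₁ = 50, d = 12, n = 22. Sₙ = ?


aₙ = 50 + (22-1)×12 = 302
Sₙ = n(a₁+aₙ)/2 = 22×(50+302)/2
= 22×352/2 = 3872

S_22 = 3872


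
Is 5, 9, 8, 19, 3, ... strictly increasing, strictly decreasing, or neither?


Differences: 4, -1, 11, -16
Difference at position 1 is +4 (> 0) but position 2 is -1 (< 0) — sequence both rises and falls
→ NOT monotonic

Not monotonic


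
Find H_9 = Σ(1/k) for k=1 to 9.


H_9 = 1/1 + 1/2 + 1/3 + 1/4 + 1/5 + 1/6 + 1/7 + 1/8 + 1/9
= 7129/2520
≈ 2.829

H_9 = 7129/2520 ≈ 2.829


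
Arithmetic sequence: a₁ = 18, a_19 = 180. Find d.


d = (aₙ - a₁)/(n-1)
= (180 - 18)/(19-1)
= 162/18 = 9

d = 9


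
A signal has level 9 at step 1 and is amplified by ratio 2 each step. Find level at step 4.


aₙ = a₁·r^(n-1)
= 9×2^3
= 9×8
= 72

a_4 = 72


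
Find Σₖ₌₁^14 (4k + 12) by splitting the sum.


Σ(4k+12) = 4·Σk + 12·n
= 4·105 + 12·14
= 420 + 168 = 588

Σ = 588


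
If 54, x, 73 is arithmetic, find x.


AM = (54 + 73)/2 = 127/2 = 63.5

AM = 63.5


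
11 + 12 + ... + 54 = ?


Σₖ₌11^54 k = Σₖ₌₁^54 k − Σₖ₌₁^10 k
= 54·55/2 − 10·11/2
= 1485 − 55 = 1430

Σk = 1430


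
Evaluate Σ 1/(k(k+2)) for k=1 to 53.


1/(k(k+2)) = (1/2)·(1/k - 1/(k+2)) (partial fractions)
Telescoping: Σ = (1/2)·(1 + 1/2 - 1/54 - 1/55) = 2173/2970

Sum = 2173/2970


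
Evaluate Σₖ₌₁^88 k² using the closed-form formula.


n = 88
n(n+1)(2n+1)/6 = 88×89×177/6
= 1386264/6 = 231044

Σk² = 231044


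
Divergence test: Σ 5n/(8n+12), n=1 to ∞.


lim(n→∞) 5n/(8n+12) = 5/8 = 5/8  (divide numerator and denominator by n)
lim aₙ = 5/8 ≠ 0 → series DIVERGES

Diverges (lim aₙ = 5/8 ≠ 0)


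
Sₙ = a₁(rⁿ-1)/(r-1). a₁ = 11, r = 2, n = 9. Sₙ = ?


Sₙ = 11×(2^9 - 1)/(2 - 1)
= 11×(512 - 1)/1
= 11×511/1
= 5621

S_9 = 5621


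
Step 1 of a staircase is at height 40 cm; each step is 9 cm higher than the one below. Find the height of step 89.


aₙ = a₁ + (n-1)d
= 40 + (89-1)×9
= 40 + 792
= 832

a_89 = 832


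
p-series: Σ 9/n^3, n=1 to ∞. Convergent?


p-series test: Σ c/n^p converges if p > 1, diverges if p ≤ 1 (constant c > 0 doesn't affect convergence).
p = 3
3 > 1 → CONVERGES

Converges (p = 3 > 1)


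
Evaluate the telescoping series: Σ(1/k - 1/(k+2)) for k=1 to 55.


Telescoping with gap 2: two head and two tail terms survive.
= (1 + 1/2) - (1/56 + 1/57)
= 3/2 - 1/56 - 1/57 = 4675/3192

Sum = 4675/3192


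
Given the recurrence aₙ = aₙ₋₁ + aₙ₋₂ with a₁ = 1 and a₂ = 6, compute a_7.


Computing iteratively: 1, 6, 7, 13, 20, 33, 53
a_7 = 53

a_7 = 53


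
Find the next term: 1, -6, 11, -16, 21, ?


Pattern: alternating sign, magnitude arithmetic (d=5)
Terms: 1, -6, 11, -16, 21
Next term = -26

Next term = -26


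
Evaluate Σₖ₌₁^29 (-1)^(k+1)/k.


S = 1 - 1/2 + 1/3 - 1/4 + 1/5 - 1/6 + 1/7 - 1/8 ± ...
= 0.7101
(Full series converges to +ln(2) ≈ +0.6931)

S_29 = 0.7101


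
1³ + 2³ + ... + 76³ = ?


n(n+1)/2 = 76×77/2 = 2926
Σk³ = 2926² = 8561476

Σk³ = 8561476


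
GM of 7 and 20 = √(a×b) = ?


GM = √(7×20) = √140 = 11.8322

GM = 11.8322


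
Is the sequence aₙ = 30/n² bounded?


a₁ = 30, a₂ = 30/4, a₃ = 30/9, ...
0 < aₙ ≤ 30 for all n ≥ 1
The sequence IS bounded

Bounded (0 < aₙ ≤ 30)


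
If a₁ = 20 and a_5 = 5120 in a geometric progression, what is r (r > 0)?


r^(n-1) = aₙ/a₁
r^4 = 5120/20 = 256
r = 256^(1/4)
= ±4; taking r > 0 gives r = 4

r = 4


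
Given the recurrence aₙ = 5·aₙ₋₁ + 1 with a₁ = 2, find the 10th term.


Computing step by step:
a_1 = 2
a_2 = 11
a_3 = 56
a_4 = 281
a_5 = 1406
a_6 = 7031
a_7 = 35156
a_8 = 175781
a_9 = 878906
a_10 = 4394531


a_10 = 4394531


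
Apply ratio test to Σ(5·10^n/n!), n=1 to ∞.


aₙ = 5·10^n/n!
a_{n+1}/aₙ = 10^(n+1)/(n+1)! × n!/10^n  (constant 5 cancels)
= 10/(n+1)
L = lim(n→∞) 10/(n+1) = 0
L < 1 → series CONVERGES

Converges (ratio test: L = 0 < 1)


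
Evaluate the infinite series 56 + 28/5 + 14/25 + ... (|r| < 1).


S∞ = a₁/(1-r) = 56/(1 - 1/10)
= 56/(9/10)
= 560/9

S∞ = 560/9


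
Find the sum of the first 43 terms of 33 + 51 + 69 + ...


aₙ = 33 + (43-1)×18 = 789
Sₙ = n(a₁+aₙ)/2 = 43×(33+789)/2
= 43×822/2 = 17673

S_43 = 17673


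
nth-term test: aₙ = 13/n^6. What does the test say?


lim(n→∞) 13/n^6 = 0
lim aₙ = 0 → nth-term test is INCONCLUSIVE
(Need other tests; this is actually a convergent p-series with p=6 > 1)

Inconclusive (lim aₙ = 0; need another test)


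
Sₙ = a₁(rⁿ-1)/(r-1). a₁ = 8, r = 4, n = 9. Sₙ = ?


Sₙ = 8×(4^9 - 1)/(4 - 1)
= 8×(262144 - 1)/3
= 8×262143/3
= 699048

S_9 = 699048


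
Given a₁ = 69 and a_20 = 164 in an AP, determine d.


d = (aₙ - a₁)/(n-1)
= (164 - 69)/(20-1)
= 95/19 = 5

d = 5


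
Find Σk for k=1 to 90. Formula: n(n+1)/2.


n(n+1)/2 = 90×91/2 = 8190/2 = 4095

Σk = 4095


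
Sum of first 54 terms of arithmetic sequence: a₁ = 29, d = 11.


aₙ = 29 + (54-1)×11 = 612
Sₙ = n(a₁+aₙ)/2 = 54×(29+612)/2
= 54×641/2 = 17307

S_54 = 17307


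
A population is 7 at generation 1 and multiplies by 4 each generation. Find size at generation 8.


aₙ = a₁·r^(n-1)
= 7×4^7
= 7×16384
= 114688

a_8 = 114688


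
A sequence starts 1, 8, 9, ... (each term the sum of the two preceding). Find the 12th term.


Computing iteratively: 1, 8, 9, 17, 26, 43, 69, 112, 181, 293, 474, 767
a_12 = 767

a_12 = 767


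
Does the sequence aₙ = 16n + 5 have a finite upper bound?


aₙ = 16n + 5 → as n→∞, aₙ→∞
No finite upper bound exists
The sequence is UNBOUNDED

Unbounded (aₙ → ∞ as n → ∞)


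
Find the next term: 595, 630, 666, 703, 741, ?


Pattern: triangular numbers: n(n+1)/2
Terms: 595, 630, 666, 703, 741
Next term = 780

Next term = 780


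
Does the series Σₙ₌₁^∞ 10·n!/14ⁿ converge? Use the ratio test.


aₙ = 10·n!/14^n
a_{n+1}/aₙ = (n+1)!/14^(n+1) × 14^n/n!  (constant 10 cancels)
= (n+1)/14
L = lim(n→∞) (n+1)/14 = ∞
L > 1 → series DIVERGES

Diverges (ratio test: L = ∞ > 1)


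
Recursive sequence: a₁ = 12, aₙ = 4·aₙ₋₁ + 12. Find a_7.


Computing step by step:
a_1 = 12
a_2 = 60
a_3 = 252
a_4 = 1020
a_5 = 4092
a_6 = 16380
a_7 = 65532


a_7 = 65532


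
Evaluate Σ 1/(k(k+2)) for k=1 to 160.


1/(k(k+2)) = (1/2)·(1/k - 1/(k+2)) (partial fractions)
Telescoping: Σ = (1/2)·(1 + 1/2 - 1/161 - 1/162) = 9700/13041

Sum = 9700/13041


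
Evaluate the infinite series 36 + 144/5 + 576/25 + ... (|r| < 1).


S∞ = a₁/(1-r) = 36/(1 - 4/5)
= 36/(1/5)
= 180

S∞ = 180


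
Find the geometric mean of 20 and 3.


GM = √(20×3) = √60 = 7.746

GM = 7.746


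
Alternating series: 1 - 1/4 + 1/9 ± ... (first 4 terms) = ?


S = 1 - 1/4 + 1/9 - 1/16
= 0.7986
(Full series converges to +π²/12 ≈ +0.8225)

S_4 = 0.7986


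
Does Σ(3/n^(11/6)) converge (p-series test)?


p-series test: Σ c/n^p converges if p > 1, diverges if p ≤ 1 (constant c > 0 doesn't affect convergence).
p = 11/6
11/6 > 1 → CONVERGES

Converges (p = 11/6 > 1)


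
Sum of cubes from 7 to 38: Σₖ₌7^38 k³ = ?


Σₖ₌7^38 k³ = [38·39/2]² − [6·7/2]²
= 549081 − 441 = 548640

Σk³ = 548640


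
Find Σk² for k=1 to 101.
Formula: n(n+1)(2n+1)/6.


n = 101
n(n+1)(2n+1)/6 = 101×102×203/6
= 2091306/6 = 348551

Σk² = 348551


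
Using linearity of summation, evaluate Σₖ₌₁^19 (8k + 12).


Σ(8k+12) = 8·Σk + 12·n
= 8·190 + 12·19
= 1520 + 228 = 1748

Σ = 1748


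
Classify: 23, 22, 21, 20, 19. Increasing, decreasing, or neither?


Differences: -1, -1, -1, -1
All differences < 0 → strictly DECREASING

Monotonically decreasing


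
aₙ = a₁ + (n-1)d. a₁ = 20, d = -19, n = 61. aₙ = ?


aₙ = a₁ + (n-1)d
= 20 + (61-1)×-19
= 20 - 1140
= -1120

a_61 = -1120


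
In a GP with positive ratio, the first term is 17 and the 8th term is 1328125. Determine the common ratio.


r^(n-1) = aₙ/a₁
r^7 = 1328125/17 = 78125
r = 78125^(1/7)
= 5

r = 5


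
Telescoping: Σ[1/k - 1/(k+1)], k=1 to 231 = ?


Telescoping: adjacent terms cancel.
= 1/1 - 1/232
= 1 - 1/232 = 231/232

Sum = 231/232


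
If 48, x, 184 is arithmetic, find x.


AM = (48 + 184)/2 = 232/2 = 116

AM = 116


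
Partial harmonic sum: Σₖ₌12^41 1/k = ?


Σₖ₌12^41 1/k = 1/12 + 1/13 + 1/14 + ... + 1/41
= 40152353888049829/31294312819941600
≈ 1.2831

Sum = 40152353888049829/31294312819941600 ≈ 1.2831


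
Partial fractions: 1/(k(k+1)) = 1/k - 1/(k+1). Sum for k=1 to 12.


1/(k(k+1)) = 1/k - 1/(k+1) (partial fractions)
Telescoping: Σ = 1 - 1/13 = 12/13

Sum = 12/13


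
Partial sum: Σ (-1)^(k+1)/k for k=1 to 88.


S = 1 - 1/2 + 1/3 - 1/4 + 1/5 - 1/6 + 1/7 - 1/8 ± ...
= 0.6875
(Full series converges to +ln(2) ≈ +0.6931)

S_88 = 0.6875


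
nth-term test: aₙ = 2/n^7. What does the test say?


lim(n→∞) 2/n^7 = 0
lim aₙ = 0 → nth-term test is INCONCLUSIVE
(Need other tests; this is actually a convergent p-series with p=7 > 1)

Inconclusive (lim aₙ = 0; need another test)


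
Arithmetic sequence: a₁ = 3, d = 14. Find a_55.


aₙ = a₁ + (n-1)d
= 3 + (55-1)×14
= 3 + 756
= 759

a_55 = 759


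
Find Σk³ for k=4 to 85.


Σₖ₌4^85 k³ = [85·86/2]² − [3·4/2]²
= 13359025 − 36 = 13358989

Σk³ = 13358989


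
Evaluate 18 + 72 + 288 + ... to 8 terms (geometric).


Sₙ = 18×(4^8 - 1)/(4 - 1)
= 18×(65536 - 1)/3
= 18×65535/3
= 393210

S_8 = 393210


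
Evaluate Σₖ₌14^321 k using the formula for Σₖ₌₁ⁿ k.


Σₖ₌14^321 k = Σₖ₌₁^321 k − Σₖ₌₁^13 k
= 321·322/2 − 13·14/2
= 51681 − 91 = 51590

Σk = 51590


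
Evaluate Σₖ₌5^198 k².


Σₖ₌5^198 k² = Σₖ₌₁^198 k² − Σₖ₌₁^4 k²
= 198·199·397/6 − 4·5·9/6
= 2607099 − 30 = 2607069

Σk² = 2607069


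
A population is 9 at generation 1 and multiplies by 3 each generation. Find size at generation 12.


aₙ = a₁·r^(n-1)
= 9×3^11
= 9×177147
= 1594323

a_12 = 1594323


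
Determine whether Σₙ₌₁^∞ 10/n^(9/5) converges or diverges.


p-series test: Σ c/n^p converges if p > 1, diverges if p ≤ 1 (constant c > 0 doesn't affect convergence).
p = 9/5
9/5 > 1 → CONVERGES

Converges (p = 9/5 > 1)


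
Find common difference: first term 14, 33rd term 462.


d = (aₙ - a₁)/(n-1)
= (462 - 14)/(33-1)
= 448/32 = 14

d = 14


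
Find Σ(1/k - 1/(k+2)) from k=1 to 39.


Telescoping with gap 2: two head and two tail terms survive.
= (1 + 1/2) - (1/40 + 1/41)
= 3/2 - 1/40 - 1/41 = 2379/1640

Sum = 2379/1640


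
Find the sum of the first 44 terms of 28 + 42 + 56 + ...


aₙ = 28 + (44-1)×14 = 630
Sₙ = n(a₁+aₙ)/2 = 44×(28+630)/2
= 44×658/2 = 14476

S_44 = 14476


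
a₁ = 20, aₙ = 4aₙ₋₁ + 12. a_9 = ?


Computing step by step:
a_1 = 20
a_2 = 92
a_3 = 380
a_4 = 1532
a_5 = 6140
a_6 = 24572
a_7 = 98300
a_8 = 393212
a_9 = 1572860


a_9 = 1572860


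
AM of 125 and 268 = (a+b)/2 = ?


AM = (125 + 268)/2 = 393/2 = 196.5

AM = 196.5


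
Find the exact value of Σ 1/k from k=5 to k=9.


Σₖ₌5^9 1/k = 1/5 + 1/6 + 1/7 + 1/8 + 1/9
= 1879/2520
≈ 0.7456

Sum = 1879/2520 ≈ 0.7456


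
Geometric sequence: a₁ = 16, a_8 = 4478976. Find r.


r^(n-1) = aₙ/a₁
r^7 = 4478976/16 = 279936
r = 279936^(1/7)
= 6

r = 6


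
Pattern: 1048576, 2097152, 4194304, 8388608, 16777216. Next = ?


Pattern: powers of 2: 2ⁿ
Terms: 1048576, 2097152, 4194304, 8388608, 16777216
Next term = 33554432

Next term = 33554432


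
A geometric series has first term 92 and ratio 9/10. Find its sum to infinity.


S∞ = a₁/(1-r) = 92/(1 - 9/10)
= 92/(1/10)
= 920

S∞ = 920


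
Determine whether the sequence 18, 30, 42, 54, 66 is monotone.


Differences: 12, 12, 12, 12
All differences > 0 → strictly INCREASING

Monotonically increasing


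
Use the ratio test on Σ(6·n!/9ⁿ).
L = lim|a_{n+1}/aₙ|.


aₙ = 6·n!/9^n
a_{n+1}/aₙ = (n+1)!/9^(n+1) × 9^n/n!  (constant 6 cancels)
= (n+1)/9
L = lim(n→∞) (n+1)/9 = ∞
L > 1 → series DIVERGES

Diverges (ratio test: L = ∞ > 1)


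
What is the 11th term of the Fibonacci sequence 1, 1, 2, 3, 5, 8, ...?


Fibonacci sequence: 1, 1, 2, 3, 5, 8, 13, 21, 34, 55, 89
F(11) = 89

F(11) = 89


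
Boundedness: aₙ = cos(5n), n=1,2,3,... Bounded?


For all n, -1 ≤ cos(5n) ≤ 1, so -1 ≤ cos(5n) ≤ 1
Lower bound: -1, Upper bound: 1
The sequence IS bounded

Bounded (-1 ≤ aₙ ≤ 1)


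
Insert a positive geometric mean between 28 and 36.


GM = √(28×36) = √1008 = 31.749

GM = 31.749


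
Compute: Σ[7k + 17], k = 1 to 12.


Σ(7k+17) = 7·Σk + 17·n
= 7·78 + 17·12
= 546 + 204 = 750

Σ = 750


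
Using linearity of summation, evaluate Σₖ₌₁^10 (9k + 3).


Σ(9k+3) = 9·Σk + 3·n
= 9·55 + 3·10
= 495 + 30 = 525

Σ = 525


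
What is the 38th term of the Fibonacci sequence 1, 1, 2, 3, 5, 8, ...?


Fibonacci sequence: 1, 1, 2, 3, 5, 8, 13, 21, 34, 55, 89, ...
F(38) = 39088169

F(38) = 39088169


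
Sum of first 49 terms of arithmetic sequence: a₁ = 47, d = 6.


aₙ = 47 + (49-1)×6 = 335
Sₙ = n(a₁+aₙ)/2 = 49×(47+335)/2
= 49×382/2 = 9359

S_49 = 9359


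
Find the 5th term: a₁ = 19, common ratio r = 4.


aₙ = a₁·r^(n-1)
= 19×4^4
= 19×256
= 4864

a_5 = 4864


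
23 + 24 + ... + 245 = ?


Σₖ₌23^245 k = Σₖ₌₁^245 k − Σₖ₌₁^22 k
= 245·246/2 − 22·23/2
= 30135 − 253 = 29882

Σk = 29882


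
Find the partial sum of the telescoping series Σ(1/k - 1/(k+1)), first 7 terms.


Telescoping: adjacent terms cancel.
= 1/1 - 1/8
= 1 - 1/8 = 7/8

Sum = 7/8


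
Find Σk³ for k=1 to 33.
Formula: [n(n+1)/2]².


n(n+1)/2 = 33×34/2 = 561
Σk³ = 561² = 314721

Σk³ = 314721


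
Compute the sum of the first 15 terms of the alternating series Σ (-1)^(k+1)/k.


S = 1 - 1/2 + 1/3 - 1/4 + 1/5 - 1/6 + 1/7 - 1/8 ± ...
= 0.7254
(Full series converges to +ln(2) ≈ +0.6931)

S_15 = 0.7254


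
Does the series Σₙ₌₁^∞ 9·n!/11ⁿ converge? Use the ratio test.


aₙ = 9·n!/11^n
a_{n+1}/aₙ = (n+1)!/11^(n+1) × 11^n/n!  (constant 9 cancels)
= (n+1)/11
L = lim(n→∞) (n+1)/11 = ∞
L > 1 → series DIVERGES

Diverges (ratio test: L = ∞ > 1)


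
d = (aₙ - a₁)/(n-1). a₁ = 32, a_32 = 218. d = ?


d = (aₙ - a₁)/(n-1)
= (218 - 32)/(32-1)
= 186/31 = 6

d = 6


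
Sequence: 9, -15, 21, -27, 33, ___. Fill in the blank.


Pattern: alternating sign, magnitude arithmetic (d=6)
Terms: 9, -15, 21, -27, 33
Next term = -39

Next term = -39


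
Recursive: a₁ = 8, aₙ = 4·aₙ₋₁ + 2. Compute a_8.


Computing step by step:
a_1 = 8
a_2 = 34
a_3 = 138
a_4 = 554
a_5 = 2218
a_6 = 8874
a_7 = 35498
a_8 = 141994


a_8 = 141994


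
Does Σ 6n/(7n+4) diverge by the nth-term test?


lim(n→∞) 6n/(7n+4) = 6/7 = 6/7  (divide numerator and denominator by n)
lim aₙ = 6/7 ≠ 0 → series DIVERGES

Diverges (lim aₙ = 6/7 ≠ 0)


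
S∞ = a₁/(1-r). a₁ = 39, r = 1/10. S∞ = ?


S∞ = a₁/(1-r) = 39/(1 - 1/10)
= 39/(9/10)
= 130/3

S∞ = 130/3


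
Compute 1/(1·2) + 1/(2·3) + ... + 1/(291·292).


1/(k(k+1)) = 1/k - 1/(k+1) (partial fractions)
Telescoping: Σ = 1 - 1/292 = 291/292

Sum = 291/292


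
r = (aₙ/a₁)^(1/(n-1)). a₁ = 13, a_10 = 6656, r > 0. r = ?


r^(n-1) = aₙ/a₁
r^9 = 6656/13 = 512
r = 512^(1/9)
= 2

r = 2


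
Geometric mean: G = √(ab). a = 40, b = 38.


GM = √(40×38) = √1520 = 38.9872

GM = 38.9872


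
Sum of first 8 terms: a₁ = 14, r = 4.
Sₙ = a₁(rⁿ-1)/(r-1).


Sₙ = 14×(4^8 - 1)/(4 - 1)
= 14×(65536 - 1)/3
= 14×65535/3
= 305830

S_8 = 305830


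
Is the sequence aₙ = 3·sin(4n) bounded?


For all n, -1 ≤ sin(4n) ≤ 1, so -3 ≤ 3·sin(4n) ≤ 3
Lower bound: -3, Upper bound: 3
The sequence IS bounded

Bounded (-3 ≤ aₙ ≤ 3)


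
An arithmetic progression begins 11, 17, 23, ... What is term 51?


aₙ = a₁ + (n-1)d
= 11 + (51-1)×6
= 11 + 300
= 311

a_51 = 311


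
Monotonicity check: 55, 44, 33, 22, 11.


Differences: -11, -11, -11, -11
All differences < 0 → strictly DECREASING

Monotonically decreasing


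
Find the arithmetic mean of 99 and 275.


AM = (99 + 275)/2 = 374/2 = 187

AM = 187


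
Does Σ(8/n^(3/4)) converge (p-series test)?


p-series test: Σ c/n^p converges if p > 1, diverges if p ≤ 1 (constant c > 0 doesn't affect convergence).
p = 3/4
3/4 ≤ 1 → DIVERGES

Diverges (p = 3/4 ≤ 1)


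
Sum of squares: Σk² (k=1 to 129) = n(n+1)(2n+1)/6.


n = 129
n(n+1)(2n+1)/6 = 129×130×259/6
= 4343430/6 = 723905

Σk² = 723905


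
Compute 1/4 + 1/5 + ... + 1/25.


Σₖ₌4^25 1/k = 1/4 + 1/5 + 1/6 + ... + 1/25
= 17692378667/8923714800
≈ 1.9826

Sum = 17692378667/8923714800 ≈ 1.9826


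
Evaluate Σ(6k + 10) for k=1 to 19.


Σ(6k+10) = 6·Σk + 10·n
= 6·190 + 10·19
= 1140 + 190 = 1330

Σ = 1330


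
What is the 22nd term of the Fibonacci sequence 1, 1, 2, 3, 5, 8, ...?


Fibonacci sequence: 1, 1, 2, 3, 5, 8, 13, 21, 34, 55, 89, ...
F(22) = 17711

F(22) = 17711


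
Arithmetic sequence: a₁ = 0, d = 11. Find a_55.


aₙ = a₁ + (n-1)d
= 0 + (55-1)×11
= 0 + 594
= 594

a_55 = 594


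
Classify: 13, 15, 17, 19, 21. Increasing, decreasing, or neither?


Differences: 2, 2, 2, 2
All differences > 0 → strictly INCREASING

Monotonically increasing


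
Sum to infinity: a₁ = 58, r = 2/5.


S∞ = a₁/(1-r) = 58/(1 - 2/5)
= 58/(3/5)
= 290/3

S∞ = 290/3


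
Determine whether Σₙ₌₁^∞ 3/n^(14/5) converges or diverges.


p-series test: Σ c/n^p converges if p > 1, diverges if p ≤ 1 (constant c > 0 doesn't affect convergence).
p = 14/5
14/5 > 1 → CONVERGES

Converges (p = 14/5 > 1)


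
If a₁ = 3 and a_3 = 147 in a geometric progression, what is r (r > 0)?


r^(n-1) = aₙ/a₁
r^2 = 147/3 = 49
r = 49^(1/2)
= ±7; taking r > 0 gives r = 7

r = 7


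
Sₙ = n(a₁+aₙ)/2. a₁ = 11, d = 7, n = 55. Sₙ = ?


aₙ = 11 + (55-1)×7 = 389
Sₙ = n(a₁+aₙ)/2 = 55×(11+389)/2
= 55×400/2 = 11000

S_55 = 11000


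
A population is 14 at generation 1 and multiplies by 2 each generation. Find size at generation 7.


aₙ = a₁·r^(n-1)
= 14×2^6
= 14×64
= 896

a_7 = 896


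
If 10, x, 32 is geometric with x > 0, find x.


GM = √(10×32) = √320 = 17.8885

GM = 17.8885


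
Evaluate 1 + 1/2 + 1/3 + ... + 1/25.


H_25 = 1/1 + 1/2 + 1/3 + ... + 1/25
= 34052522467/8923714800
≈ 3.816

H_25 = 34052522467/8923714800 ≈ 3.816


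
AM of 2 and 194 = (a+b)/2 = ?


AM = (2 + 194)/2 = 196/2 = 98

AM = 98


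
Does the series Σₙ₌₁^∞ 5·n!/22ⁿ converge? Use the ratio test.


aₙ = 5·n!/22^n
a_{n+1}/aₙ = (n+1)!/22^(n+1) × 22^n/n!  (constant 5 cancels)
= (n+1)/22
L = lim(n→∞) (n+1)/22 = ∞
L > 1 → series DIVERGES

Diverges (ratio test: L = ∞ > 1)


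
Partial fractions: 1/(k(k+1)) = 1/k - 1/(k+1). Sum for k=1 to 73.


1/(k(k+1)) = 1/k - 1/(k+1) (partial fractions)
Telescoping: Σ = 1 - 1/74 = 73/74

Sum = 73/74


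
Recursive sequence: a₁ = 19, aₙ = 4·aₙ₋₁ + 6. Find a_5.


Computing step by step:
a_1 = 19
a_2 = 82
a_3 = 334
a_4 = 1342
a_5 = 5374


a_5 = 5374


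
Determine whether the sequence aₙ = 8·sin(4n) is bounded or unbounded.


For all n, -1 ≤ sin(4n) ≤ 1, so -8 ≤ 8·sin(4n) ≤ 8
Lower bound: -8, Upper bound: 8
The sequence IS bounded

Bounded (-8 ≤ aₙ ≤ 8)
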